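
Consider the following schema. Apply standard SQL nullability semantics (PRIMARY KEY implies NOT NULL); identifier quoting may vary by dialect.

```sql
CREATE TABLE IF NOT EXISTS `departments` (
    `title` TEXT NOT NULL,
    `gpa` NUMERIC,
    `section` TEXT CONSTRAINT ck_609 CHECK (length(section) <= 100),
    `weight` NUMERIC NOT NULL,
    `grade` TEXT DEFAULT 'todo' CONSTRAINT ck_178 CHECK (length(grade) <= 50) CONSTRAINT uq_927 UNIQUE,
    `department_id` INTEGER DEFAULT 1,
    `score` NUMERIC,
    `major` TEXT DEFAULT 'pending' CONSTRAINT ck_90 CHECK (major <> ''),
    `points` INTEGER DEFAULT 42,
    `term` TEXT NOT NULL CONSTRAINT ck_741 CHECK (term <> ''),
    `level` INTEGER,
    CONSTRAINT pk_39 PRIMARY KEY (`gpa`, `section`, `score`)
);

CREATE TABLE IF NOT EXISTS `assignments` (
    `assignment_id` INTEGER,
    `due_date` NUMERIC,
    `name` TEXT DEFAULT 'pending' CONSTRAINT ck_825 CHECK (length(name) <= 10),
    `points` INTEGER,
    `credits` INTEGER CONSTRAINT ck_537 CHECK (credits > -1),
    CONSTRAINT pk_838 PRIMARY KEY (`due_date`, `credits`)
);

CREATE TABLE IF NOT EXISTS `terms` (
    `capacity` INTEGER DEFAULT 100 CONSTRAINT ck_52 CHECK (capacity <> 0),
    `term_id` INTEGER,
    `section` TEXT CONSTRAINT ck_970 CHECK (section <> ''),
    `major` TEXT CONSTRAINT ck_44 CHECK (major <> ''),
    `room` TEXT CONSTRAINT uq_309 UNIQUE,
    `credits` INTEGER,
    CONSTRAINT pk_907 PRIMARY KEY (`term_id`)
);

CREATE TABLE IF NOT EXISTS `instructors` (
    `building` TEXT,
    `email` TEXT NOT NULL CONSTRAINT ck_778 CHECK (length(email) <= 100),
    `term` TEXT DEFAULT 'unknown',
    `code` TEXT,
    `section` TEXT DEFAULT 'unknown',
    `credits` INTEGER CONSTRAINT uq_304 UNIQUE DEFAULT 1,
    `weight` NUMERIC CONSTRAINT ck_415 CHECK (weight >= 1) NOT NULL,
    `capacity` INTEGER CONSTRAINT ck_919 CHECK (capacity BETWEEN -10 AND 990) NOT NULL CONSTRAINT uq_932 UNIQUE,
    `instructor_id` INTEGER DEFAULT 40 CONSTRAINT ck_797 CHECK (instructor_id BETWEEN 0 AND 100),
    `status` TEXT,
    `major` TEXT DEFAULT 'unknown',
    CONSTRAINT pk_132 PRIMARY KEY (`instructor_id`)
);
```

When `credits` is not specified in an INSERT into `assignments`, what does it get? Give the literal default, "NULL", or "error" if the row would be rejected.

error

credits has no DEFAULT clause.
Omitting it would insert NULL, but it is part of the PRIMARY KEY, so the INSERT fails.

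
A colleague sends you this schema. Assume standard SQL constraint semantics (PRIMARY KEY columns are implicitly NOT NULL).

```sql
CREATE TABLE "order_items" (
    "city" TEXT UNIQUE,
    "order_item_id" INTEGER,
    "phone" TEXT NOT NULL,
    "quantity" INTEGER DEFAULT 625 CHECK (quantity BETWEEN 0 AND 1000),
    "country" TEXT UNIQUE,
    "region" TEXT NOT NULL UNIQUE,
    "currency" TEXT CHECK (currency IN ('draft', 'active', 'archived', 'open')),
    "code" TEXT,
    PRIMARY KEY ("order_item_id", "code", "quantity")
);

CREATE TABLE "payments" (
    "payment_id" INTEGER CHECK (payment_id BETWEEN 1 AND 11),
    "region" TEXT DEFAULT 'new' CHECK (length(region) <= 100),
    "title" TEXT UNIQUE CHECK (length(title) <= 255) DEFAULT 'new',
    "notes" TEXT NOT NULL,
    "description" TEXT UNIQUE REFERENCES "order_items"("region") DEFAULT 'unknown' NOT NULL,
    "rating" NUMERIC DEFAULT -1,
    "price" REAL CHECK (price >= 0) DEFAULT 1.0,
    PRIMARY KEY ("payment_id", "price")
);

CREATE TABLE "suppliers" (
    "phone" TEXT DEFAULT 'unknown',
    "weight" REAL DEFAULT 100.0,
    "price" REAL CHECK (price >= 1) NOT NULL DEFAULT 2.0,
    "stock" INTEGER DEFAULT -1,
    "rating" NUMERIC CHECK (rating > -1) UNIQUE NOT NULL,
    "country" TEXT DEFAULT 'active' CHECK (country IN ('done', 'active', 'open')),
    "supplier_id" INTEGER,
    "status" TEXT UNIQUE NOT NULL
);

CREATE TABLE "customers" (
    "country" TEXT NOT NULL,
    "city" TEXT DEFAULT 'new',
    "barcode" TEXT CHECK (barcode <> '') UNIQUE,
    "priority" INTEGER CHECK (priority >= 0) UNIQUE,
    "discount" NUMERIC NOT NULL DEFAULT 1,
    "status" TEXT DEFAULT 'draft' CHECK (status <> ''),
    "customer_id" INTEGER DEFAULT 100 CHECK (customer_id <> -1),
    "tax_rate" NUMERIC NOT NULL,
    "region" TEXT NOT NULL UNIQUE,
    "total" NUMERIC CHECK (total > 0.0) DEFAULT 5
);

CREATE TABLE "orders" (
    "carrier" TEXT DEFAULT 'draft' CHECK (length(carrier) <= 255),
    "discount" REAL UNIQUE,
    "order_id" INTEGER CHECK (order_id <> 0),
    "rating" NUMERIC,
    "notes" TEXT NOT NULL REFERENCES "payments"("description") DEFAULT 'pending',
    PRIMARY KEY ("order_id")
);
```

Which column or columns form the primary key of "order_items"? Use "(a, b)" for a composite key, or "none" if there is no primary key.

(order_item_id, code, quantity)

A table-level PRIMARY KEY clause names 3 columns: order_item_id, code, quantity.
This is a composite key — the combination is unique, not each column individually.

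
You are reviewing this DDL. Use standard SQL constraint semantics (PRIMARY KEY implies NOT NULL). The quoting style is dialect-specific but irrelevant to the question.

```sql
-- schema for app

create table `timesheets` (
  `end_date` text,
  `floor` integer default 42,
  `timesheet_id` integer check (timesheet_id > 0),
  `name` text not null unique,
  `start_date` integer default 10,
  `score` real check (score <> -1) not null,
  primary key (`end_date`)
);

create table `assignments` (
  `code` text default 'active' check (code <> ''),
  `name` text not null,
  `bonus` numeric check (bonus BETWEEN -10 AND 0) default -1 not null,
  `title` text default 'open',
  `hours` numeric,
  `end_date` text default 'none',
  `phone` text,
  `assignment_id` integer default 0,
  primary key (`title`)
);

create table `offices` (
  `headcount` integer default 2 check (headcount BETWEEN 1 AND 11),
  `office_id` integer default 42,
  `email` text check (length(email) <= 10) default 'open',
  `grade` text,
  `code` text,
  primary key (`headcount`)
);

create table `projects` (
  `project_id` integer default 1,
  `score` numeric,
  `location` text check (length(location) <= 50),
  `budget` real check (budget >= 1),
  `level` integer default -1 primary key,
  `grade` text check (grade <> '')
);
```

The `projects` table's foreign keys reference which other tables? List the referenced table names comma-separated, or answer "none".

No column in projects has a REFERENCES clause.

none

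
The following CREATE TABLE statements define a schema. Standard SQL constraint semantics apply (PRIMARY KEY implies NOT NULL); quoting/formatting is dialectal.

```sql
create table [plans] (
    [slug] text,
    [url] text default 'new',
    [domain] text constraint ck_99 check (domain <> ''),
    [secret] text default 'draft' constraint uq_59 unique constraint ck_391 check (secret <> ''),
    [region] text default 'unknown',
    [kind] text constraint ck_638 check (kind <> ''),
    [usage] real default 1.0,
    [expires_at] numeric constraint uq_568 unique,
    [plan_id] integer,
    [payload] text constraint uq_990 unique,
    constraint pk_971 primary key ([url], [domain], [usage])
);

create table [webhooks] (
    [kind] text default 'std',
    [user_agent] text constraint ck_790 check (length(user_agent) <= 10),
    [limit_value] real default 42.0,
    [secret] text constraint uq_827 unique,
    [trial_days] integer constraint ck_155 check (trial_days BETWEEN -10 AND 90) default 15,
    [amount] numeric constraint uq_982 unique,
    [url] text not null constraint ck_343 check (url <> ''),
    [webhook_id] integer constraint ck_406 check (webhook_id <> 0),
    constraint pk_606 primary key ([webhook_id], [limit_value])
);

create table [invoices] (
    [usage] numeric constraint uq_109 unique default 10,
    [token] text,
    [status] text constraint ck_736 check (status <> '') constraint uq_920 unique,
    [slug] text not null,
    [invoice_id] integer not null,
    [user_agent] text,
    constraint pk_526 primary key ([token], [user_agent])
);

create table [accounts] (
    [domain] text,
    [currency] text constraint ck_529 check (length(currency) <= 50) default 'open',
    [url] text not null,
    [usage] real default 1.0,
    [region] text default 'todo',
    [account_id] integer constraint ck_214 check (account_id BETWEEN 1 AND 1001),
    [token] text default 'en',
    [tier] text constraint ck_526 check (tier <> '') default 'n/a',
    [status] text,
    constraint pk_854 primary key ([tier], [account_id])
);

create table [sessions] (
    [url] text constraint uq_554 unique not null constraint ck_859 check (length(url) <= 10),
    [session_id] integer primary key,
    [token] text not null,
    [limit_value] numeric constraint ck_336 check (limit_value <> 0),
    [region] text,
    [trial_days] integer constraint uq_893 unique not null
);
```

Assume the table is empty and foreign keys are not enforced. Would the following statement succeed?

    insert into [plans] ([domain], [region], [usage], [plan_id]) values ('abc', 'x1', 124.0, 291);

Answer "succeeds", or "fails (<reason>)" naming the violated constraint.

NOT NULL columns: domain is supplied; url defaults to 'new'; usage is supplied.
CHECK constraints: 'abc' satisfies (domain <> '').
No constraint is violated.

succeeds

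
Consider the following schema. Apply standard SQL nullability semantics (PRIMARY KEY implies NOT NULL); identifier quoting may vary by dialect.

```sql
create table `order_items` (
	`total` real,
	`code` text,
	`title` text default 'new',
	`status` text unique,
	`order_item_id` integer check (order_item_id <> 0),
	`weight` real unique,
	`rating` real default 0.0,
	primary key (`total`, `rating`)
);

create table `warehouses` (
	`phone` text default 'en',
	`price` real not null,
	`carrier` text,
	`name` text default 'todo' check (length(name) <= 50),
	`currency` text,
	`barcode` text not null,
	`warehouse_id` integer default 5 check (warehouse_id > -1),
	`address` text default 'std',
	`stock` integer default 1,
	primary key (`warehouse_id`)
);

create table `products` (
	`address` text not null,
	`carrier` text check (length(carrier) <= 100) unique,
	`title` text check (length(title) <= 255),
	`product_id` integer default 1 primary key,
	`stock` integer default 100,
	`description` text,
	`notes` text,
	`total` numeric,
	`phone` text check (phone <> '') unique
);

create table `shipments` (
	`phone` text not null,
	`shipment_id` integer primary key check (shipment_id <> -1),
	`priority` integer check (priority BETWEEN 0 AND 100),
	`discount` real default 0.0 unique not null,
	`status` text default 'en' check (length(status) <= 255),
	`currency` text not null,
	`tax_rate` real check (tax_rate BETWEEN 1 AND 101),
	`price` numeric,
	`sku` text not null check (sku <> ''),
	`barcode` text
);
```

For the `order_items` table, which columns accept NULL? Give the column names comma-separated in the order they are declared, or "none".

- total: part of the PRIMARY KEY, which implies NOT NULL → not nullable.
- code: no NOT NULL constraint applies → nullable.
- title: DEFAULT only fills an omitted column; an explicit NULL is still allowed → nullable.
- status: UNIQUE does not imply NOT NULL → nullable.
- order_item_id: CHECK does not forbid NULL (a CHECK constraint passes when its expression is NULL) → nullable.
- weight: UNIQUE does not imply NOT NULL → nullable.
- rating: part of the PRIMARY KEY, which implies NOT NULL → not nullable.

code, title, status, order_item_id, weight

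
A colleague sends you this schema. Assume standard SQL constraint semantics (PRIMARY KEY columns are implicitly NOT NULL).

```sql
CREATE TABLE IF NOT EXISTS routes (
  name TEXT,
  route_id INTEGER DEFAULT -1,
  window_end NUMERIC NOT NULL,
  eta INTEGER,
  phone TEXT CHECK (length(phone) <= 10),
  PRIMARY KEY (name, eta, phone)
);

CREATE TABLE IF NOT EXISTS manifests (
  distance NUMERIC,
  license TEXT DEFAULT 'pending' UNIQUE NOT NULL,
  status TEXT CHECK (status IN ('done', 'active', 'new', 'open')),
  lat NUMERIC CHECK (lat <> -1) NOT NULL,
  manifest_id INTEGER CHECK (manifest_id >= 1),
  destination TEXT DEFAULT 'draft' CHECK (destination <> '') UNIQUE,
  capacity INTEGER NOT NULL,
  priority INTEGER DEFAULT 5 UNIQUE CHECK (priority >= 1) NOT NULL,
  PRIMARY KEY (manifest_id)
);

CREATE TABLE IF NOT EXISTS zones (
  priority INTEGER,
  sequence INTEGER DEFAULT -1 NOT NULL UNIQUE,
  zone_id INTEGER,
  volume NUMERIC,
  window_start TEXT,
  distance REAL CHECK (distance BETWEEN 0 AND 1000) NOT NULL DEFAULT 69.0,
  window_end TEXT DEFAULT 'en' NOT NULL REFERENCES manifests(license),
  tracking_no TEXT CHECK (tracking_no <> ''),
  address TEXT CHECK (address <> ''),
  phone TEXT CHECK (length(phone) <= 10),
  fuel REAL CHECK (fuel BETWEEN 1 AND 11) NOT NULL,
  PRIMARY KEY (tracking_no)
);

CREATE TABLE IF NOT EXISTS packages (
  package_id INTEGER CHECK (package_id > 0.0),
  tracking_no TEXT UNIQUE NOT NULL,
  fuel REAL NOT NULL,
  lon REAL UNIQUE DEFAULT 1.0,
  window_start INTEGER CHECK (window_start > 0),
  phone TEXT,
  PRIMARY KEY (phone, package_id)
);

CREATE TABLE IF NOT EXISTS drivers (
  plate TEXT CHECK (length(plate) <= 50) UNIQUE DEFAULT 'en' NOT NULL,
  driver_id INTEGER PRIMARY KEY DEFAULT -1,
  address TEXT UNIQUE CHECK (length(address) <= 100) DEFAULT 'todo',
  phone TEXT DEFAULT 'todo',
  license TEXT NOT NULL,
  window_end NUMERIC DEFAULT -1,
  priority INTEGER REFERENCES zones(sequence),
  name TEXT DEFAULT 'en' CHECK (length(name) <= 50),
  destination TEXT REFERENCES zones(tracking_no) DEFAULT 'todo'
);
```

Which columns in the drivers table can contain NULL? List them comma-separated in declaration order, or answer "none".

- plate: declared NOT NULL → not nullable.
- driver_id: part of the PRIMARY KEY, which implies NOT NULL → not nullable.
- address: CHECK does not forbid NULL (a CHECK constraint passes when its expression is NULL) → nullable.
- phone: DEFAULT only fills an omitted column; an explicit NULL is still allowed → nullable.
- license: declared NOT NULL → not nullable.
- window_end: DEFAULT only fills an omitted column; an explicit NULL is still allowed → nullable.
- priority: a foreign key column may be NULL unless separately constrained → nullable.
- name: CHECK does not forbid NULL (a CHECK constraint passes when its expression is NULL) → nullable.
- destination: a foreign key column may be NULL unless separately constrained → nullable.

address, phone, window_end, priority, name, destination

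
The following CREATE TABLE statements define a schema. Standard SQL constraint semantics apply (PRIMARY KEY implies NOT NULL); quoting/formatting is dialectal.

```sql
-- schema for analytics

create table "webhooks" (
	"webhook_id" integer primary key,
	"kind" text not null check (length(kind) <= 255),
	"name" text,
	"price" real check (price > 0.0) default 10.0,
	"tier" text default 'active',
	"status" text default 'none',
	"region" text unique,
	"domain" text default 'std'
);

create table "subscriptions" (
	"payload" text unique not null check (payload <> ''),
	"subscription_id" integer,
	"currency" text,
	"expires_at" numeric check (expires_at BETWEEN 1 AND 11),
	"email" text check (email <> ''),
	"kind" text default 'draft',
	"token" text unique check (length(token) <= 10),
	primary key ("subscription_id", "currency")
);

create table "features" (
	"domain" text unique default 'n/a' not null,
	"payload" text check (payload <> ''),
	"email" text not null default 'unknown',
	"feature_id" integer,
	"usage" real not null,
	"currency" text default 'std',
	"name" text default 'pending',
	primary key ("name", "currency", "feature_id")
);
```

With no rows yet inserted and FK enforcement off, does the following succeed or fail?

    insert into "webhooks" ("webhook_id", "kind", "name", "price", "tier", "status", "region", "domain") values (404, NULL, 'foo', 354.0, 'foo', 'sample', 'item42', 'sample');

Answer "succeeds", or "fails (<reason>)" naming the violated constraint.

kind is explicitly set to NULL, but kind is declared NOT NULL.

fails (NOT NULL on kind)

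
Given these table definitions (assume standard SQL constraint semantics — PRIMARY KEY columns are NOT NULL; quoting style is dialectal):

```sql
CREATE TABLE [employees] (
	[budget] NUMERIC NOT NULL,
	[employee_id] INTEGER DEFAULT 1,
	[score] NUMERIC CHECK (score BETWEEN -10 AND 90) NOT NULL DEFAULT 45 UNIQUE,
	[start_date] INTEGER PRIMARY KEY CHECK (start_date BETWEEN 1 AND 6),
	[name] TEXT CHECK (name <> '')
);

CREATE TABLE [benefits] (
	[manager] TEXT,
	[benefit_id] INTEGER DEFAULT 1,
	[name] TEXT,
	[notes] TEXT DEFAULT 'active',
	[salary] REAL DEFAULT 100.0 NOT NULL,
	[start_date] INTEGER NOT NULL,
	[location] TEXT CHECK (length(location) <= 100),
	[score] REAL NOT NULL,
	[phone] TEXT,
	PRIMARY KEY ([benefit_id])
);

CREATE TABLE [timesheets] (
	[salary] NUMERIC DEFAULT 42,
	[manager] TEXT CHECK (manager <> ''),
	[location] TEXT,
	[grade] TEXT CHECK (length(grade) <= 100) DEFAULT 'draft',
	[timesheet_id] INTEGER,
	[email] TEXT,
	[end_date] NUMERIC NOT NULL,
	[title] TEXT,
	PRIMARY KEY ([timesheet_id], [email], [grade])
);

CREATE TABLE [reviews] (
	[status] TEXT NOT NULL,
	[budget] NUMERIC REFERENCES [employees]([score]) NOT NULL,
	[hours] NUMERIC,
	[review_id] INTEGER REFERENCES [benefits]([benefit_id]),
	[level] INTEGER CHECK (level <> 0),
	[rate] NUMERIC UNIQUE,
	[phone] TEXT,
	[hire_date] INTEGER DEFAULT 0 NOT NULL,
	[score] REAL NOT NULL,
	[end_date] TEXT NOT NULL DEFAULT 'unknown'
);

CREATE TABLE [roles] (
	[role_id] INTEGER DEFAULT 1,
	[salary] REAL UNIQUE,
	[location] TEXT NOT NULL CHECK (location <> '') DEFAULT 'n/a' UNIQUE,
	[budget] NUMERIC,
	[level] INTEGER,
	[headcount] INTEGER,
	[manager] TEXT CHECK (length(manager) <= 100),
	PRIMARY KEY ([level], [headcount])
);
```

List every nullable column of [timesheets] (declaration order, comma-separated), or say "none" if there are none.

- salary: DEFAULT only fills an omitted column; an explicit NULL is still allowed → nullable.
- manager: CHECK does not forbid NULL (a CHECK constraint passes when its expression is NULL) → nullable.
- location: no NOT NULL constraint applies → nullable.
- grade: part of the PRIMARY KEY, which implies NOT NULL → not nullable.
- timesheet_id: part of the PRIMARY KEY, which implies NOT NULL → not nullable.
- email: part of the PRIMARY KEY, which implies NOT NULL → not nullable.
- end_date: declared NOT NULL → not nullable.
- title: no NOT NULL constraint applies → nullable.

salary, manager, location, title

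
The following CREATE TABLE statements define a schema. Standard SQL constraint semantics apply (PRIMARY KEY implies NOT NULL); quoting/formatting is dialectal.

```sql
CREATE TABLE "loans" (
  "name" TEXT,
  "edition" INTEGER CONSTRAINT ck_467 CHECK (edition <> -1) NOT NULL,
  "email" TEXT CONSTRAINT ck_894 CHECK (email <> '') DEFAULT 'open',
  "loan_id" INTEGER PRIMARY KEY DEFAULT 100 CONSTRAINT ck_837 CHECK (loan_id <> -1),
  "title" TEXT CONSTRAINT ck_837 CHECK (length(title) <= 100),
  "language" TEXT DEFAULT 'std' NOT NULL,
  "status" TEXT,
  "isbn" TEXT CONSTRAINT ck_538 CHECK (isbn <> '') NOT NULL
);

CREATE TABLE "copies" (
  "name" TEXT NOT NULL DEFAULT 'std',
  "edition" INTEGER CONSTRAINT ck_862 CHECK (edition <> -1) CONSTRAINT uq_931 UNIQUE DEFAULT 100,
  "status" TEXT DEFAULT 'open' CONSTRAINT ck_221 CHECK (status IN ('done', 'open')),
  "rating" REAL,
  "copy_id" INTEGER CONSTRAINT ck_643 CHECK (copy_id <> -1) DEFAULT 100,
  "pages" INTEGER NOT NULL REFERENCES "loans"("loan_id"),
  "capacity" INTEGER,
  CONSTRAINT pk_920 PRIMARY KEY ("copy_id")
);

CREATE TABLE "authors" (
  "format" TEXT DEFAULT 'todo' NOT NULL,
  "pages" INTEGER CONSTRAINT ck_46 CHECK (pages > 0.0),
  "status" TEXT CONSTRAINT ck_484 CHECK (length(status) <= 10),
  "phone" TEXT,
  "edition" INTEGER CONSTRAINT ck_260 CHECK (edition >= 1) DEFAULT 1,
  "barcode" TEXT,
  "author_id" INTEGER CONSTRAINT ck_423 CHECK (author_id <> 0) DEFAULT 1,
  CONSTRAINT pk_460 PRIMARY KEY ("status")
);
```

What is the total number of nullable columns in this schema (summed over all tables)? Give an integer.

13

loans: 4 nullable (name, email, title, status — PK (loan_id) and explicit NOT NULL columns excluded).
copies: 4 nullable (edition, status, rating, capacity — PK (copy_id) and explicit NOT NULL columns excluded).
authors: 5 nullable (pages, phone, edition, barcode, author_id — PK (status) and explicit NOT NULL columns excluded).
Total: 4 + 4 + 5 = 13.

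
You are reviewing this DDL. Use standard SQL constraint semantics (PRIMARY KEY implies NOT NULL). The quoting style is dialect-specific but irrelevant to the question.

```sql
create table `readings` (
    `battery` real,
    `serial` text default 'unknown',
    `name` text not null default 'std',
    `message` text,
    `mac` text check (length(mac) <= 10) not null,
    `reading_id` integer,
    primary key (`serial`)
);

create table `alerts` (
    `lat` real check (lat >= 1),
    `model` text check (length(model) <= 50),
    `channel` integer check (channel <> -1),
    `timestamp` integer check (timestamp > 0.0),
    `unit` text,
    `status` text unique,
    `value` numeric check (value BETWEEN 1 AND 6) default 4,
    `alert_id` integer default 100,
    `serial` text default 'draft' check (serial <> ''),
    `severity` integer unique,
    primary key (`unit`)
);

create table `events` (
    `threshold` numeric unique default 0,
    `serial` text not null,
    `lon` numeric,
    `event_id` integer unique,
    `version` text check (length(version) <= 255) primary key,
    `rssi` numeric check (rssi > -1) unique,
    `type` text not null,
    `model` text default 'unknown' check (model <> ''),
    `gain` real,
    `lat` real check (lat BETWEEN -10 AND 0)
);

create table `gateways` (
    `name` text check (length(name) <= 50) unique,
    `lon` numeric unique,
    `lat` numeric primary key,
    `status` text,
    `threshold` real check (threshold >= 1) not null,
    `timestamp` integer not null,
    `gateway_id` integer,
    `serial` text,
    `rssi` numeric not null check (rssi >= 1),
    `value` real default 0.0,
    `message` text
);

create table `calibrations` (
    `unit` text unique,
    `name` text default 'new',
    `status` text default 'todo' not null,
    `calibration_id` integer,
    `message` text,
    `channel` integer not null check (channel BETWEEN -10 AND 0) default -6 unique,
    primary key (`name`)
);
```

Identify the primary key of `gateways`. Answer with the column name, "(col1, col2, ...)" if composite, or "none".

lat is declared PRIMARY KEY inline on the column.

lat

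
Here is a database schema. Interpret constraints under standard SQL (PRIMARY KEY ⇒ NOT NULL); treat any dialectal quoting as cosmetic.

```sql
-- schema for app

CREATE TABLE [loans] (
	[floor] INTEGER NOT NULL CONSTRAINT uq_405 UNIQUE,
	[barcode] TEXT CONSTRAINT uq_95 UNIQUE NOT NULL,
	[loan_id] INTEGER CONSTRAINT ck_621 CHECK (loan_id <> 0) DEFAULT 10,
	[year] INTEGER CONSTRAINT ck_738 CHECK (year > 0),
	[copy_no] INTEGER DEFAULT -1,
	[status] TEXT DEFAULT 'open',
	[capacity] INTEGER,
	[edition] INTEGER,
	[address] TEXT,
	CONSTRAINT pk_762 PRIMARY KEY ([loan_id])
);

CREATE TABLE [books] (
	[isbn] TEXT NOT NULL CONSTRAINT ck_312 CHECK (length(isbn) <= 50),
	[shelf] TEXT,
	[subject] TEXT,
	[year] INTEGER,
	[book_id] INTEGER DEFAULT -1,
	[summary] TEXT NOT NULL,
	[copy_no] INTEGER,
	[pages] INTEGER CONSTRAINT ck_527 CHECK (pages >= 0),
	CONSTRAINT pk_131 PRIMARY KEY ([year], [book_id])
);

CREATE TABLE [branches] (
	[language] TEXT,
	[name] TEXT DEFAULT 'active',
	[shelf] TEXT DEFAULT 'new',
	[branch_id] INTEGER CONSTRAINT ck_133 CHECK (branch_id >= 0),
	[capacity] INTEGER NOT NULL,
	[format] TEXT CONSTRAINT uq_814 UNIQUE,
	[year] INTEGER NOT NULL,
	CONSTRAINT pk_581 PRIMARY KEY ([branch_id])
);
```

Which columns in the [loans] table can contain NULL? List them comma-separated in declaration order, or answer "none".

year, copy_no, status, capacity, edition, address

- floor: declared NOT NULL → not nullable.
- barcode: declared NOT NULL → not nullable.
- loan_id: part of the PRIMARY KEY, which implies NOT NULL → not nullable.
- year: CHECK does not forbid NULL (a CHECK constraint passes when its expression is NULL) → nullable.
- copy_no: DEFAULT only fills an omitted column; an explicit NULL is still allowed → nullable.
- status: DEFAULT only fills an omitted column; an explicit NULL is still allowed → nullable.
- capacity: no NOT NULL constraint applies → nullable.
- edition: no NOT NULL constraint applies → nullable.
- address: no NOT NULL constraint applies → nullable.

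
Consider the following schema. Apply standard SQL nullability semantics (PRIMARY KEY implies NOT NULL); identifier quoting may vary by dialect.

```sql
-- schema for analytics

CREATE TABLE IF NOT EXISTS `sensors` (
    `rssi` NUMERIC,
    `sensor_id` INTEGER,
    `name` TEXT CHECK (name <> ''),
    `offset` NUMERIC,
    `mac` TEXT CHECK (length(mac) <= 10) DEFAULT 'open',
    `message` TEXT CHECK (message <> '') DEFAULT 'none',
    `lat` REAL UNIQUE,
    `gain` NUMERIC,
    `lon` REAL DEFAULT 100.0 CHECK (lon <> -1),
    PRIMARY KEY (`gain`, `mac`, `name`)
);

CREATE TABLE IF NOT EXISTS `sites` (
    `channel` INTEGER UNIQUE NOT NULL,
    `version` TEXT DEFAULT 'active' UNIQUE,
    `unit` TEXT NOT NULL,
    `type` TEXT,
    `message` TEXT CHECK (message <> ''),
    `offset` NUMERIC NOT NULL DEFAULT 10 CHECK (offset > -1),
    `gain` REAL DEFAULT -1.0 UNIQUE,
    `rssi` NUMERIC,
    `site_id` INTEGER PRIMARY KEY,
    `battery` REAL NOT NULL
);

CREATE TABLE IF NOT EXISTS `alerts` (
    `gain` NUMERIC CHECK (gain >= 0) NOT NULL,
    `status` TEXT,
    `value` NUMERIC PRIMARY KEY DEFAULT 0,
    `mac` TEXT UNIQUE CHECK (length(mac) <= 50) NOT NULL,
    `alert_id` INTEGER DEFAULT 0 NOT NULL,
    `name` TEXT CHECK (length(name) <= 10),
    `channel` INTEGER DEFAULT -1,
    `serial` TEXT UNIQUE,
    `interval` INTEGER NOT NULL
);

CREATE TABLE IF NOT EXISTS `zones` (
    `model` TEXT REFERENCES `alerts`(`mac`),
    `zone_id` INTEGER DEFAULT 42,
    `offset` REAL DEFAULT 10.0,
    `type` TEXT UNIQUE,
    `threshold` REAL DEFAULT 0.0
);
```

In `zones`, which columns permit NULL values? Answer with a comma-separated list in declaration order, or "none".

model, zone_id, offset, type, threshold

- model: a foreign key column may be NULL unless separately constrained → nullable.
- zone_id: DEFAULT only fills an omitted column; an explicit NULL is still allowed → nullable.
- offset: DEFAULT only fills an omitted column; an explicit NULL is still allowed → nullable.
- type: UNIQUE does not imply NOT NULL → nullable.
- threshold: DEFAULT only fills an omitted column; an explicit NULL is still allowed → nullable.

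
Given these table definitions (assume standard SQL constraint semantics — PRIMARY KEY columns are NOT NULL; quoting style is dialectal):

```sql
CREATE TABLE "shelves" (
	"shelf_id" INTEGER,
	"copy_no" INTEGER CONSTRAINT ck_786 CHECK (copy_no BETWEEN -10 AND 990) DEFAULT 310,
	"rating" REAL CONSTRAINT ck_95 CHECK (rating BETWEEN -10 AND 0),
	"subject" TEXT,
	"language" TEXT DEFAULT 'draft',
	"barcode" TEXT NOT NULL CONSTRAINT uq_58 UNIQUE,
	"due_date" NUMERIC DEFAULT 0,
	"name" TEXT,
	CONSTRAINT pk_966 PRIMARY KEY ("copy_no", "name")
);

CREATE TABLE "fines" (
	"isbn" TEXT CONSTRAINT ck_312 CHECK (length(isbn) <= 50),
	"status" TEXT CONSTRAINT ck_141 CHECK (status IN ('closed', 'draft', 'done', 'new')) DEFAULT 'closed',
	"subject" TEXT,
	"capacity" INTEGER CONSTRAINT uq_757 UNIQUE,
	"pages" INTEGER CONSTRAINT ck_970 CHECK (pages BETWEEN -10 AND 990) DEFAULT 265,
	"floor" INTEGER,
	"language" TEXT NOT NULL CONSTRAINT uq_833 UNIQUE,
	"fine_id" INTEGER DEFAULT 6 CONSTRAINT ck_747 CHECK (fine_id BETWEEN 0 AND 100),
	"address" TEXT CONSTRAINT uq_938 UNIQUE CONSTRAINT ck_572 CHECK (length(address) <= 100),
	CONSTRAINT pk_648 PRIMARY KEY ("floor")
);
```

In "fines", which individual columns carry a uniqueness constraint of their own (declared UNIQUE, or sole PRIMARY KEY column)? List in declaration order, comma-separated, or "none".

- isbn: no UNIQUE or single-column PK constraint.
- status: no UNIQUE or single-column PK constraint.
- subject: no UNIQUE or single-column PK constraint.
- capacity: declared UNIQUE → unique.
- pages: no UNIQUE or single-column PK constraint.
- floor: single-column PRIMARY KEY → unique.
- language: declared UNIQUE → unique.
- fine_id: no UNIQUE or single-column PK constraint.
- address: declared UNIQUE → unique.

capacity, floor, language, address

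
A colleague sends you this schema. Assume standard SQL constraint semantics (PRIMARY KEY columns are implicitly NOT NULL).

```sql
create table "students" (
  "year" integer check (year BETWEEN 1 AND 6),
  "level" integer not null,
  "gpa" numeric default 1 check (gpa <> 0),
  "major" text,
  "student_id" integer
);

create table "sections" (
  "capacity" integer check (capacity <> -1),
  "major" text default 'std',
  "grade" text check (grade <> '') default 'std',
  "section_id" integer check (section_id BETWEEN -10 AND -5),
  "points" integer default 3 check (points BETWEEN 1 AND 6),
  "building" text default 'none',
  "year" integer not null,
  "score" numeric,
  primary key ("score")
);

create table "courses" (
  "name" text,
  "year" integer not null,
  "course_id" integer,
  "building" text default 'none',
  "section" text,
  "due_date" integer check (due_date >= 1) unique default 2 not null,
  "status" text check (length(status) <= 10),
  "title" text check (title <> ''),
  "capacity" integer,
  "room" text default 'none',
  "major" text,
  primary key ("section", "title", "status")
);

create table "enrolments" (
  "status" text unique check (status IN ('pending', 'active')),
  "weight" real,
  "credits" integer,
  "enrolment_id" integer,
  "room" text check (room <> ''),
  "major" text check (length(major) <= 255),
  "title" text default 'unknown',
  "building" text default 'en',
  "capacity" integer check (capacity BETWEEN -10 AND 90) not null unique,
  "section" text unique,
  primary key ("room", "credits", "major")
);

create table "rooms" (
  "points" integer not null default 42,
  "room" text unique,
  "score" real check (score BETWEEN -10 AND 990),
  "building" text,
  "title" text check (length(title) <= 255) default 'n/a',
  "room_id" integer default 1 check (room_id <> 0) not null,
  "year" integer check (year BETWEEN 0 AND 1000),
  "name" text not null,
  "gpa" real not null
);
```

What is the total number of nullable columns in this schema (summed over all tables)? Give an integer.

students: 4 nullable (year, gpa, major, student_id — PK none and explicit NOT NULL columns excluded).
sections: 6 nullable (capacity, major, grade, section_id, points, building — PK (score) and explicit NOT NULL columns excluded).
courses: 6 nullable (name, course_id, building, capacity, room, major — PK (section, title, status) and explicit NOT NULL columns excluded).
enrolments: 6 nullable (status, weight, enrolment_id, title, building, section — PK (room, credits, major) and explicit NOT NULL columns excluded).
rooms: 5 nullable (room, score, building, title, year — PK none and explicit NOT NULL columns excluded).
Total: 4 + 6 + 6 + 6 + 5 = 27.

27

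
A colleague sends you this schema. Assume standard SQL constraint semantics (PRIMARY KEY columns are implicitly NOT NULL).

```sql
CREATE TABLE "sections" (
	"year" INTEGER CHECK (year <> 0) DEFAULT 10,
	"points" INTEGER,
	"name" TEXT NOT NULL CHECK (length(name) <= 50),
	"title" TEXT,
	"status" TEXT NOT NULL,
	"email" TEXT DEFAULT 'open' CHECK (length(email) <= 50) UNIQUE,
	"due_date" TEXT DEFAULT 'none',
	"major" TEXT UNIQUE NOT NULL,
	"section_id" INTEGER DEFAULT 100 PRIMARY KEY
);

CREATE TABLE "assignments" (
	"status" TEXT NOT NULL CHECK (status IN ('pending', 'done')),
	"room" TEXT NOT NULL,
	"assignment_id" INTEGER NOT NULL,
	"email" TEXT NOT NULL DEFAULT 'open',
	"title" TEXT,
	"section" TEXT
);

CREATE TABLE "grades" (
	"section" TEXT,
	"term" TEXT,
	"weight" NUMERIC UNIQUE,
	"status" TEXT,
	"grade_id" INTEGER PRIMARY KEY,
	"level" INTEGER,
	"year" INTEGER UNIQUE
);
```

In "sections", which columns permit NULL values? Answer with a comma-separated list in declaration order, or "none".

- year: CHECK does not forbid NULL (a CHECK constraint passes when its expression is NULL) → nullable.
- points: no NOT NULL constraint applies → nullable.
- name: declared NOT NULL → not nullable.
- title: no NOT NULL constraint applies → nullable.
- status: declared NOT NULL → not nullable.
- email: CHECK does not forbid NULL (a CHECK constraint passes when its expression is NULL) → nullable.
- due_date: DEFAULT only fills an omitted column; an explicit NULL is still allowed → nullable.
- major: declared NOT NULL → not nullable.
- section_id: part of the PRIMARY KEY, which implies NOT NULL → not nullable.

year, points, title, email, due_date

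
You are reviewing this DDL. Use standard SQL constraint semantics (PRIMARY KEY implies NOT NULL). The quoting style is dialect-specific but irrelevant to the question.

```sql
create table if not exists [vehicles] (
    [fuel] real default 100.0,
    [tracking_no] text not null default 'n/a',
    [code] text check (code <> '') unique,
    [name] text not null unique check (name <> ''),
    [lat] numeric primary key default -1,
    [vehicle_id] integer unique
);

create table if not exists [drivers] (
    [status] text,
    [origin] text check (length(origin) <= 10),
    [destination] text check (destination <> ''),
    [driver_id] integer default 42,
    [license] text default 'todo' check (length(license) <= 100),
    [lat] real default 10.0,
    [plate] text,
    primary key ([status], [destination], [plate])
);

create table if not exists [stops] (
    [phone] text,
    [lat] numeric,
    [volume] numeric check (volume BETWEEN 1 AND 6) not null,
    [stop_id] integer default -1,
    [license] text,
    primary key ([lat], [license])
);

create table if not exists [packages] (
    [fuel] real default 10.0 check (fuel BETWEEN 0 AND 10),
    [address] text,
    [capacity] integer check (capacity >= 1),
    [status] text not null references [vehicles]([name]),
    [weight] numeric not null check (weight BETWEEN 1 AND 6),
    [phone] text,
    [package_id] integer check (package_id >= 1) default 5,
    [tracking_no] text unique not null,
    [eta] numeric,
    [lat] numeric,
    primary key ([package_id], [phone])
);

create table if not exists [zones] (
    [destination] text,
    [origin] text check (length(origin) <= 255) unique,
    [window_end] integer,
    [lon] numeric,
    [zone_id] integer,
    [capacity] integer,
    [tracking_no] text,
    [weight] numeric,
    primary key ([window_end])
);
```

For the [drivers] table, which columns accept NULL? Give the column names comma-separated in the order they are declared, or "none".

- status: part of the PRIMARY KEY, which implies NOT NULL → not nullable.
- origin: CHECK does not forbid NULL (a CHECK constraint passes when its expression is NULL) → nullable.
- destination: part of the PRIMARY KEY, which implies NOT NULL → not nullable.
- driver_id: DEFAULT only fills an omitted column; an explicit NULL is still allowed → nullable.
- license: CHECK does not forbid NULL (a CHECK constraint passes when its expression is NULL) → nullable.
- lat: DEFAULT only fills an omitted column; an explicit NULL is still allowed → nullable.
- plate: part of the PRIMARY KEY, which implies NOT NULL → not nullable.

origin, driver_id, license, lat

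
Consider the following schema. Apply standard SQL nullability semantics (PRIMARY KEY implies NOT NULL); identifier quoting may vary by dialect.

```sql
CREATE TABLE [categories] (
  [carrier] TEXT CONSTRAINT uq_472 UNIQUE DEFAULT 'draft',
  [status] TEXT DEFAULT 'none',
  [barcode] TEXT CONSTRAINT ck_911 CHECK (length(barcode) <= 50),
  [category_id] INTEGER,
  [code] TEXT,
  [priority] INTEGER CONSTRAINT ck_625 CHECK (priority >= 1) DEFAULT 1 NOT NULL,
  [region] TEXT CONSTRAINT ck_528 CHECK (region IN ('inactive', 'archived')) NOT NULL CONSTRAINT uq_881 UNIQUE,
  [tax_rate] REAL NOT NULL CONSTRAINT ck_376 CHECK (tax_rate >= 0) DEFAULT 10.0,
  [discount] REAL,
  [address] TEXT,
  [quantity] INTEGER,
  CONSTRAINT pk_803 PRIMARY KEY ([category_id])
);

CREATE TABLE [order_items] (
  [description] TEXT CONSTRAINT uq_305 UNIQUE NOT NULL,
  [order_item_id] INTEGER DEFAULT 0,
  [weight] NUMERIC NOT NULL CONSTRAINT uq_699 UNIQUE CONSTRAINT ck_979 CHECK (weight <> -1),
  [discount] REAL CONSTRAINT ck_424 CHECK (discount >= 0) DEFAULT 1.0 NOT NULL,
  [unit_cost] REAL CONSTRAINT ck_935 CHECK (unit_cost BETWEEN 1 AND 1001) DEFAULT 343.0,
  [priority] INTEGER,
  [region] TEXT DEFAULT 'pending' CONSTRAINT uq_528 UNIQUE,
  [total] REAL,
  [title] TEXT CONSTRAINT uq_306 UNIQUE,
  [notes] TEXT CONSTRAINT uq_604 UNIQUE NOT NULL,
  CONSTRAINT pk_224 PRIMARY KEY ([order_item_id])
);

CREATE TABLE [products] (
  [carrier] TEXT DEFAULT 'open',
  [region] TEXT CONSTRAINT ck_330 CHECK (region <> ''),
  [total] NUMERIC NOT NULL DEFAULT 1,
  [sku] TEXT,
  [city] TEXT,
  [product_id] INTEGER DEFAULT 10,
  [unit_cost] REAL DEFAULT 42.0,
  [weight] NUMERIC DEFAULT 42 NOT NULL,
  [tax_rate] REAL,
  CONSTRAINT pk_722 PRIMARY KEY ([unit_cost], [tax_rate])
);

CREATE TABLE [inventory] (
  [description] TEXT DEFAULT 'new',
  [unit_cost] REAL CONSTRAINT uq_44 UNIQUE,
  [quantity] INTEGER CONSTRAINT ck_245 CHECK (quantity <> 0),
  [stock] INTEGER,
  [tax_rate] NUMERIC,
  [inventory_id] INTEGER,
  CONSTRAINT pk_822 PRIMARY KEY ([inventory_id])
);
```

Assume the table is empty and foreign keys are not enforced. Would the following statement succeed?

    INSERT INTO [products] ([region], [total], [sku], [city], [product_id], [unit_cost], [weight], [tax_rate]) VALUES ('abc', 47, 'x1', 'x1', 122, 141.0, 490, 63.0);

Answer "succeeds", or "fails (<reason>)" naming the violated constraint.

succeeds

NOT NULL columns: tax_rate is supplied; total is supplied; unit_cost is supplied; weight is supplied.
CHECK constraints: 'abc' satisfies (region <> '').
No constraint is violated.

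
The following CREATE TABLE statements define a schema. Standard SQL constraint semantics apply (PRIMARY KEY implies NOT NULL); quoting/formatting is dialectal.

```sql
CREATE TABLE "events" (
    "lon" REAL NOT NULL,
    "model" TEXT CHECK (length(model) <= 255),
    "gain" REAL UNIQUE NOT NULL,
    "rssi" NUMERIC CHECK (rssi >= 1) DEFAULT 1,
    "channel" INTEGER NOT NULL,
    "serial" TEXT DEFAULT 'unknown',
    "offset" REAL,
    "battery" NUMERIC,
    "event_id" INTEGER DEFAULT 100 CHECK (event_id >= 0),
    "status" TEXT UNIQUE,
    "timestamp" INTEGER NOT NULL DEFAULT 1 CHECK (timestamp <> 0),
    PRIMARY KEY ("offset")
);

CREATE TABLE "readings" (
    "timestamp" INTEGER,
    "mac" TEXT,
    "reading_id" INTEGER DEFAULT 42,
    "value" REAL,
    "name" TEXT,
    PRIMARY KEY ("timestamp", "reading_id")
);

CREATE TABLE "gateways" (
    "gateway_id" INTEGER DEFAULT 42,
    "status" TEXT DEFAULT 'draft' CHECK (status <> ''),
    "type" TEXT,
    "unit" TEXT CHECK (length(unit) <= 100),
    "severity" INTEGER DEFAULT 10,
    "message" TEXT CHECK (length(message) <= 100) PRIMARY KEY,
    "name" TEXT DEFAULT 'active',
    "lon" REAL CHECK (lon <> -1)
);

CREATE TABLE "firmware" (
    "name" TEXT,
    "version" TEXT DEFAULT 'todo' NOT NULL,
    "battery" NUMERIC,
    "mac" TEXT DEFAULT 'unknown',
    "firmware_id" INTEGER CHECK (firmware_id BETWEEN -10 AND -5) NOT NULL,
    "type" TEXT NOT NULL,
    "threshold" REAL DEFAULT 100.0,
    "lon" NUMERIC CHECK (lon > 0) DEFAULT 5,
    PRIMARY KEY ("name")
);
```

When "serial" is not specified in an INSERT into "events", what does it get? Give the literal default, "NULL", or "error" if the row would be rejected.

serial has an explicit DEFAULT 'unknown'.
When the column is omitted from an INSERT, that default is used.

'unknown'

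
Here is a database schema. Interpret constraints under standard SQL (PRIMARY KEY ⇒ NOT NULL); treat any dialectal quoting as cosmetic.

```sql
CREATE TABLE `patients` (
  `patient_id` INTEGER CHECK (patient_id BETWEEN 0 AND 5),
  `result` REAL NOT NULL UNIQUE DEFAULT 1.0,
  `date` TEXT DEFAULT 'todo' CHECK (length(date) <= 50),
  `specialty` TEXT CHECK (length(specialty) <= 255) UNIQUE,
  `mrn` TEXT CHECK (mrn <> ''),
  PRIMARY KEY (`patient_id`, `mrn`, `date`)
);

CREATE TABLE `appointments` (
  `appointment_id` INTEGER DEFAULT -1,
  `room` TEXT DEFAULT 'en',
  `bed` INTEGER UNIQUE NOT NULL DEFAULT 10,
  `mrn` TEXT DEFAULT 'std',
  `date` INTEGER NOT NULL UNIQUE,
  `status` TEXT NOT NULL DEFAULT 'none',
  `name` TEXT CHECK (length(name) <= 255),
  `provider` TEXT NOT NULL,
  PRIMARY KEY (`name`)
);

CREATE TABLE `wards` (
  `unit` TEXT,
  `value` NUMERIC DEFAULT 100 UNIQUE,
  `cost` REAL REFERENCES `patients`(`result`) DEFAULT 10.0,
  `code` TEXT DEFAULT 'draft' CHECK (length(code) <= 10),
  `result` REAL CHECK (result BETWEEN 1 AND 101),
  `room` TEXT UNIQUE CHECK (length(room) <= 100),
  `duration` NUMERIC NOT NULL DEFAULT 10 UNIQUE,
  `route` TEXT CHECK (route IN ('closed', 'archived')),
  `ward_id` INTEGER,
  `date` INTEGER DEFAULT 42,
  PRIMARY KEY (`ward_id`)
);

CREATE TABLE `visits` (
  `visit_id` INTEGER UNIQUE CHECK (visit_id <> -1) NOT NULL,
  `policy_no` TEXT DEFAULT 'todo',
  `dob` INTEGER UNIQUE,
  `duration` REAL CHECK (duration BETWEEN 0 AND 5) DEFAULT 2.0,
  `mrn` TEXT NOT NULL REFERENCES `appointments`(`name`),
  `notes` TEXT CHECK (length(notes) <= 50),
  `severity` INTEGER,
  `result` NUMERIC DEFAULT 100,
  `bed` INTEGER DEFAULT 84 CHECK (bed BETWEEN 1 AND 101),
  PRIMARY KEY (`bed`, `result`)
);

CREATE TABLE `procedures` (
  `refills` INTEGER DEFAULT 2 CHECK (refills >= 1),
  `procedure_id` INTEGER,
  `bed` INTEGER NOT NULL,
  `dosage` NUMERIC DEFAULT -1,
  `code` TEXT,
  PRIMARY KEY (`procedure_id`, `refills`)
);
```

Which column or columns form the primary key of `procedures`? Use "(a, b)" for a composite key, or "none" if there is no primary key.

(procedure_id, refills)

A table-level PRIMARY KEY clause names 2 columns: procedure_id, refills.
This is a composite key — the combination is unique, not each column individually.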